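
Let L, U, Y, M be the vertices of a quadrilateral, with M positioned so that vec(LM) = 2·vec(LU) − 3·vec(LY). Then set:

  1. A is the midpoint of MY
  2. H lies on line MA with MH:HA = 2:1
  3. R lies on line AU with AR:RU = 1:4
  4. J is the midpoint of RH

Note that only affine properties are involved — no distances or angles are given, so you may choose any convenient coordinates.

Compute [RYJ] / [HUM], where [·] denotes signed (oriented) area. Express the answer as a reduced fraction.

[RYJ]:[HUM] = -1/5

Work in coordinates with L = (0, 0), U = (1, 0), Y = (0, 1), M = (2, -3).
1. A is the midpoint of MY ⇒ A = (1, -1)
2. H lies on line MA with MH:HA = 2:1 ⇒ H = (4/3, -5/3)
3. R lies on line AU with AR:RU = 1:4 ⇒ R = (1, -4/5)
4. J is the midpoint of RH ⇒ J = (7/6, -37/30)
2·[RYJ] = 2/15, 2·[HUM] = -2/3
[RYJ]:[HUM] = 2/15:-2/3 = -1/5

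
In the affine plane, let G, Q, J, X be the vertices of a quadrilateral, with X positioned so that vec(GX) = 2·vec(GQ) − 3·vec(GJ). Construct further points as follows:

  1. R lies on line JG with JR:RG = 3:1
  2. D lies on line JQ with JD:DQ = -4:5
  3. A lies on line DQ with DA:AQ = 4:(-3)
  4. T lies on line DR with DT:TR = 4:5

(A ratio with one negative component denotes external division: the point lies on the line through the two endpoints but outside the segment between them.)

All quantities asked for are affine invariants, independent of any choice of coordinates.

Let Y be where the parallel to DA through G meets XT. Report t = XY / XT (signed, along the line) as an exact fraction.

Assign G = (0, 0), Q = (1, 0), J = (0, 1), X = (2, -3) — the answer is frame-independent, so this choice is without loss of generality.
1. R lies on line JG with JR:RG = 3:1 ⇒ R = (0, 1/4)
2. D lies on line JQ with JD:DQ = -4:5 ⇒ D = (-4, 5)
3. A lies on line DQ with DA:AQ = 4:(-3) ⇒ A = (16, -15)
4. T lies on line DR with DT:TR = 4:5 ⇒ T = (-20/9, 26/9)
through G parallel to DA: direction (20, -20); meets XT at Y = (-8/15, 8/15)
Y = X + t·(T−X) with t = 3/5

t = 3/5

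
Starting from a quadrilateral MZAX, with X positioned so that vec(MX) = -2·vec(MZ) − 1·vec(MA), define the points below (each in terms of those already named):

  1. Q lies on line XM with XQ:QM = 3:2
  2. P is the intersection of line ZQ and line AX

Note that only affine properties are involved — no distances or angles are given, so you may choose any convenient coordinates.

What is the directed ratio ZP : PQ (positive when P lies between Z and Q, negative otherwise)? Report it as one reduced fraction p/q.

Assign M = (0, 0), Z = (1, 0), A = (0, 1), X = (-2, -1) — the answer is frame-independent, so this choice is without loss of generality.
1. Q lies on line XM with XQ:QM = 3:2 ⇒ Q = (-4/5, -2/5)
2. P is the intersection of line ZQ and line AX ⇒ P = (-11/7, -4/7)
P = Z + t·(Q−Z) with t = 10/7, so ZP:PQ = t:(1−t) = 10/7:-3/7

ZP:PQ = -10/3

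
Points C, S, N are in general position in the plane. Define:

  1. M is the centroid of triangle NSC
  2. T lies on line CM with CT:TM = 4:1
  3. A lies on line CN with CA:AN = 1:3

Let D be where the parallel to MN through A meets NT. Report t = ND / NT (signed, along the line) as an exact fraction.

t = 15/4

Choose coordinates C = (0, 0), S = (1, 0), N = (0, 1).
1. M is the centroid of triangle NSC ⇒ M = (1/3, 1/3)
2. T lies on line CM with CT:TM = 4:1 ⇒ T = (4/15, 4/15)
3. A lies on line CN with CA:AN = 1:3 ⇒ A = (0, 1/4)
through A parallel to MN: direction (-1/3, 2/3); meets NT at D = (1, -7/4)
D = N + t·(T−N) with t = 15/4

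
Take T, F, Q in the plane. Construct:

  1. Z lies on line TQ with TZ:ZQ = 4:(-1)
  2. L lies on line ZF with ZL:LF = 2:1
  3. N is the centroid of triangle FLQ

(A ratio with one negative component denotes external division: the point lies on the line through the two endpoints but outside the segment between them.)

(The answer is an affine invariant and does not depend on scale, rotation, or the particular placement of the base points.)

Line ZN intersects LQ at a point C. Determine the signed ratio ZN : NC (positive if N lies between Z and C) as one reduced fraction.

ZN:NC = -7

Choose coordinates T = (0, 0), F = (1, 0), Q = (0, 1).
1. Z lies on line TQ with TZ:ZQ = 4:(-1) ⇒ Z = (0, 4/3)
2. L lies on line ZF with ZL:LF = 2:1 ⇒ L = (2/3, 4/9)
3. N is the centroid of triangle FLQ ⇒ N = (5/9, 13/27)
line ZN meets LQ at C = (10/21, 38/63)
N = Z + t·(C−Z) with t = 7/6, so ZN:NC = 7/6:-1/6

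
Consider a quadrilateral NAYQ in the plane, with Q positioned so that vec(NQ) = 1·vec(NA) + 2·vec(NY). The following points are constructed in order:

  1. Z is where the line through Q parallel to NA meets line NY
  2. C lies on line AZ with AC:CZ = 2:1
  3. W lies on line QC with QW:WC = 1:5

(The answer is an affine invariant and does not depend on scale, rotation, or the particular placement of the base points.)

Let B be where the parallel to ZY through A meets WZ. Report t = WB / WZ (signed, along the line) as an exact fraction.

Work in coordinates with N = (0, 0), A = (1, 0), Y = (0, 1), Q = (1, 2).
1. Z is where the line through Q parallel to NA meets line NY ⇒ Z = (0, 2)
2. C lies on line AZ with AC:CZ = 2:1 ⇒ C = (1/3, 4/3)
3. W lies on line QC with QW:WC = 1:5 ⇒ W = (8/9, 17/9)
through A parallel to ZY: direction (0, -1); meets WZ at B = (1, 15/8)
B = W + t·(Z−W) with t = -1/8

t = -1/8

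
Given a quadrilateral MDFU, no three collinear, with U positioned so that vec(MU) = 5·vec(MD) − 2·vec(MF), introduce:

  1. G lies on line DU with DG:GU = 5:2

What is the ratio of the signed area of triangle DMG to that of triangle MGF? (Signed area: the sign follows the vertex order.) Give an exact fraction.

Choose coordinates M = (0, 0), D = (1, 0), F = (0, 1), U = (5, -2).
1. G lies on line DU with DG:GU = 5:2 ⇒ G = (27/7, -10/7)
2·[DMG] = 10/7, 2·[MGF] = 27/7
[DMG]:[MGF] = 10/7:27/7 = 10/27

[DMG]:[MGF] = 10/27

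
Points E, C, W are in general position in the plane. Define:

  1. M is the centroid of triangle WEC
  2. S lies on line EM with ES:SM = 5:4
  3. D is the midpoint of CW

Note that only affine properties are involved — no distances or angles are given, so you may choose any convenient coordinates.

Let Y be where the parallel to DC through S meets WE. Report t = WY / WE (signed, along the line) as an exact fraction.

t = 17/27

Work in coordinates with E = (0, 0), C = (1, 0), W = (0, 1).
1. M is the centroid of triangle WEC ⇒ M = (1/3, 1/3)
2. S lies on line EM with ES:SM = 5:4 ⇒ S = (5/27, 5/27)
3. D is the midpoint of CW ⇒ D = (1/2, 1/2)
through S parallel to DC: direction (1/2, -1/2); meets WE at Y = (0, 10/27)
Y = W + t·(E−W) with t = 17/27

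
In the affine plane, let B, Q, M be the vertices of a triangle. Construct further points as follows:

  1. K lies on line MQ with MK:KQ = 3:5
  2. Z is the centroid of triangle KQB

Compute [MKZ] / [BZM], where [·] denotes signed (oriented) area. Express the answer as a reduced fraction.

[MKZ]:[BZM] = -3/11

Work in coordinates with B = (0, 0), Q = (1, 0), M = (0, 1).
1. K lies on line MQ with MK:KQ = 3:5 ⇒ K = (3/8, 5/8)
2. Z is the centroid of triangle KQB ⇒ Z = (11/24, 5/24)
2·[MKZ] = -1/8, 2·[BZM] = 11/24
[MKZ]:[BZM] = -1/8:11/24 = -3/11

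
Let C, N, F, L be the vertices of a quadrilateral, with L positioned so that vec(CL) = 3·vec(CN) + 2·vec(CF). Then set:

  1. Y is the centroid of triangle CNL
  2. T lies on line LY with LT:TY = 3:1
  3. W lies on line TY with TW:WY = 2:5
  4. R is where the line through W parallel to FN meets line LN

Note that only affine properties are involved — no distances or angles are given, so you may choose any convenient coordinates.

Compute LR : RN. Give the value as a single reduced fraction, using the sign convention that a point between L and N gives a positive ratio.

LR:RN = 69/43

Assign C = (0, 0), N = (1, 0), F = (0, 1), L = (3, 2) — the answer is frame-independent, so this choice is without loss of generality.
1. Y is the centroid of triangle CNL ⇒ Y = (4/3, 2/3)
2. T lies on line LY with LT:TY = 3:1 ⇒ T = (7/4, 1)
3. W lies on line TY with TW:WY = 2:5 ⇒ W = (137/84, 19/21)
4. R is where the line through W parallel to FN meets line LN ⇒ R = (99/56, 43/56)
R = L + t·(N−L) with t = 69/112, so LR:RN = t:(1−t) = 69/112:43/112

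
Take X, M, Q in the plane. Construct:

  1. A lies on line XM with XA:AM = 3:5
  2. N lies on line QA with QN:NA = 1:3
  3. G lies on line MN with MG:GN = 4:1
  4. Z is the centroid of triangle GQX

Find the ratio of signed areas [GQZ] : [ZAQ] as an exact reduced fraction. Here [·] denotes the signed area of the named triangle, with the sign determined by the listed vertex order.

Choose coordinates X = (0, 0), M = (1, 0), Q = (0, 1).
1. A lies on line XM with XA:AM = 3:5 ⇒ A = (3/8, 0)
2. N lies on line QA with QN:NA = 1:3 ⇒ N = (3/32, 3/4)
3. G lies on line MN with MG:GN = 4:1 ⇒ G = (11/40, 3/5)
4. Z is the centroid of triangle GQX ⇒ Z = (11/120, 8/15)
2·[GQZ] = 11/120, 2·[ZAQ] = 1/12
[GQZ]:[ZAQ] = 11/120:1/12 = 11/10

[GQZ]:[ZAQ] = 11/10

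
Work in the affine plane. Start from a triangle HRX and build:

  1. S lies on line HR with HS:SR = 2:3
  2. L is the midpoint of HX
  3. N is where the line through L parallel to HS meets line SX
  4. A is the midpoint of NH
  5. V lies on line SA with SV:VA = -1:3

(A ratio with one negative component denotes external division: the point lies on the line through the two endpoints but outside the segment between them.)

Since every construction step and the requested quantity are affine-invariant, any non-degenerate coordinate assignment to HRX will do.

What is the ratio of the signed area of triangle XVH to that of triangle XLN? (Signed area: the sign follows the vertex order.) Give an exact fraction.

Set H = (0, 0), R = (1, 0), X = (0, 1); any affine frame gives the same invariant.
1. S lies on line HR with HS:SR = 2:3 ⇒ S = (2/5, 0)
2. L is the midpoint of HX ⇒ L = (0, 1/2)
3. N is where the line through L parallel to HS meets line SX ⇒ N = (1/5, 1/2)
4. A is the midpoint of NH ⇒ A = (1/10, 1/4)
5. V lies on line SA with SV:VA = -1:3 ⇒ V = (11/20, -1/8)
2·[XVH] = -11/20, 2·[XLN] = 1/10
[XVH]:[XLN] = -11/20:1/10 = -11/2

[XVH]:[XLN] = -11/2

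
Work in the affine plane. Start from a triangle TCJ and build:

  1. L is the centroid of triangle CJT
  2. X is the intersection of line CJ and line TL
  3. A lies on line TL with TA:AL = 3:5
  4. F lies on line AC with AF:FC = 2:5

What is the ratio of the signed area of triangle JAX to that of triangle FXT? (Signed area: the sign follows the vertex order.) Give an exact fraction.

[JAX]:[FXT] = 21/8

Choose coordinates T = (0, 0), C = (1, 0), J = (0, 1).
1. L is the centroid of triangle CJT ⇒ L = (1/3, 1/3)
2. X is the intersection of line CJ and line TL ⇒ X = (1/2, 1/2)
3. A lies on line TL with TA:AL = 3:5 ⇒ A = (1/8, 1/8)
4. F lies on line AC with AF:FC = 2:5 ⇒ F = (3/8, 5/56)
2·[JAX] = 3/8, 2·[FXT] = 1/7
[JAX]:[FXT] = 3/8:1/7 = 21/8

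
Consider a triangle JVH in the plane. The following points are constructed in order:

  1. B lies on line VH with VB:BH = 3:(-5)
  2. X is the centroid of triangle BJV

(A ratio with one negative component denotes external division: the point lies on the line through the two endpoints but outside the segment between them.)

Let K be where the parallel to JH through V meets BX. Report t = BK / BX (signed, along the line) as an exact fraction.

Set J = (0, 0), V = (1, 0), H = (0, 1); any affine frame gives the same invariant.
1. B lies on line VH with VB:BH = 3:(-5) ⇒ B = (5/2, -3/2)
2. X is the centroid of triangle BJV ⇒ X = (7/6, -1/2)
through V parallel to JH: direction (0, 1); meets BX at K = (1, -3/8)
K = B + t·(X−B) with t = 9/8

t = 9/8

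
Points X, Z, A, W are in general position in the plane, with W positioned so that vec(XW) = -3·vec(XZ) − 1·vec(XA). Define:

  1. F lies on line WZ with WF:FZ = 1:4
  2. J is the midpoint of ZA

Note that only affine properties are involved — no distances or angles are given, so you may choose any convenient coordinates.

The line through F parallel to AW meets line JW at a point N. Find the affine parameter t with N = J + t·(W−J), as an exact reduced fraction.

Assign X = (0, 0), Z = (1, 0), A = (0, 1), W = (-3, -1) — the answer is frame-independent, so this choice is without loss of generality.
1. F lies on line WZ with WF:FZ = 1:4 ⇒ F = (-11/5, -4/5)
2. J is the midpoint of ZA ⇒ J = (1/2, 1/2)
through F parallel to AW: direction (-3, -2); meets JW at N = (-8/5, -2/5)
N = J + t·(W−J) with t = 3/5

t = 3/5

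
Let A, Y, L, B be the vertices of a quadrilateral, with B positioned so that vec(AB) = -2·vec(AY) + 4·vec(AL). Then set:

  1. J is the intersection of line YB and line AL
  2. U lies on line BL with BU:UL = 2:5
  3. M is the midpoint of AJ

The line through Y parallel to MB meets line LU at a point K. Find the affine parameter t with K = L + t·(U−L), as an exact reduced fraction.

t = -14/5

Set A = (0, 0), Y = (1, 0), L = (0, 1), B = (-2, 4); any affine frame gives the same invariant.
1. J is the intersection of line YB and line AL ⇒ J = (0, 4/3)
2. U lies on line BL with BU:UL = 2:5 ⇒ U = (-10/7, 22/7)
3. M is the midpoint of AJ ⇒ M = (0, 2/3)
through Y parallel to MB: direction (-2, 10/3); meets LU at K = (4, -5)
K = L + t·(U−L) with t = -14/5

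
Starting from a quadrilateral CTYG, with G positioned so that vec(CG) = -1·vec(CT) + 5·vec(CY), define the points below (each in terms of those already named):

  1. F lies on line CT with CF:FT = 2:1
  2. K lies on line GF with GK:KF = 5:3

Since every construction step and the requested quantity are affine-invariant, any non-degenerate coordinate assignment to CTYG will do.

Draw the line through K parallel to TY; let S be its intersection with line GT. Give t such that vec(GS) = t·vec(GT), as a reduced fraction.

t = 25/36

Set C = (0, 0), T = (1, 0), Y = (0, 1), G = (-1, 5); any affine frame gives the same invariant.
1. F lies on line CT with CF:FT = 2:1 ⇒ F = (2/3, 0)
2. K lies on line GF with GK:KF = 5:3 ⇒ K = (1/24, 15/8)
through K parallel to TY: direction (-1, 1); meets GT at S = (7/18, 55/36)
S = G + t·(T−G) with t = 25/36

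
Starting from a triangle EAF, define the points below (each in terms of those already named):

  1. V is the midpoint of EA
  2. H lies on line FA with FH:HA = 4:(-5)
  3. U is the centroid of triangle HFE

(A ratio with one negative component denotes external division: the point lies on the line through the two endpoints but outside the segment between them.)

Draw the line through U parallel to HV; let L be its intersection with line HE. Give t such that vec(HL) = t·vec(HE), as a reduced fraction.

t = 1/15

Set E = (0, 0), A = (1, 0), F = (0, 1); any affine frame gives the same invariant.
1. V is the midpoint of EA ⇒ V = (1/2, 0)
2. H lies on line FA with FH:HA = 4:(-5) ⇒ H = (-4, 5)
3. U is the centroid of triangle HFE ⇒ U = (-4/3, 2)
through U parallel to HV: direction (9/2, -5); meets HE at L = (-56/15, 14/3)
L = H + t·(E−H) with t = 1/15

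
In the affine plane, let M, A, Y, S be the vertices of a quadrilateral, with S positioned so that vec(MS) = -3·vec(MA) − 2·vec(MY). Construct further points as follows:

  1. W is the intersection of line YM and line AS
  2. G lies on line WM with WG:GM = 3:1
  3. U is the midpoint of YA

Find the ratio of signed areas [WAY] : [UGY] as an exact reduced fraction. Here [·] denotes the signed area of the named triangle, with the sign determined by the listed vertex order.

Work in coordinates with M = (0, 0), A = (1, 0), Y = (0, 1), S = (-3, -2).
1. W is the intersection of line YM and line AS ⇒ W = (0, -1/2)
2. G lies on line WM with WG:GM = 3:1 ⇒ G = (0, -1/8)
3. U is the midpoint of YA ⇒ U = (1/2, 1/2)
2·[WAY] = 3/2, 2·[UGY] = -9/16
[WAY]:[UGY] = 3/2:-9/16 = -8/3

[WAY]:[UGY] = -8/3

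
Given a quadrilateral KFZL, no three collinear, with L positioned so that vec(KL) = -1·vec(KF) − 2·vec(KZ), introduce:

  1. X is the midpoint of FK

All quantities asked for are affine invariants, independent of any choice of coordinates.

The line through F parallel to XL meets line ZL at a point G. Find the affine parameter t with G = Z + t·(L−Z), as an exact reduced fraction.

t = 7/5

Work in coordinates with K = (0, 0), F = (1, 0), Z = (0, 1), L = (-1, -2).
1. X is the midpoint of FK ⇒ X = (1/2, 0)
through F parallel to XL: direction (-3/2, -2); meets ZL at G = (-7/5, -16/5)
G = Z + t·(L−Z) with t = 7/5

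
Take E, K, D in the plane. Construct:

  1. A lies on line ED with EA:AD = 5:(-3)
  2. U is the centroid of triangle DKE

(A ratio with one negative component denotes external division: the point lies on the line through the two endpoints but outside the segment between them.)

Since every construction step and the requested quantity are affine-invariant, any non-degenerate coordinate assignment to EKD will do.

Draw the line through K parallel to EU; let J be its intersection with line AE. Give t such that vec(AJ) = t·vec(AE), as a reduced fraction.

t = 7/5

Work in coordinates with E = (0, 0), K = (1, 0), D = (0, 1).
1. A lies on line ED with EA:AD = 5:(-3) ⇒ A = (0, 5/2)
2. U is the centroid of triangle DKE ⇒ U = (1/3, 1/3)
through K parallel to EU: direction (1/3, 1/3); meets AE at J = (0, -1)
J = A + t·(E−A) with t = 7/5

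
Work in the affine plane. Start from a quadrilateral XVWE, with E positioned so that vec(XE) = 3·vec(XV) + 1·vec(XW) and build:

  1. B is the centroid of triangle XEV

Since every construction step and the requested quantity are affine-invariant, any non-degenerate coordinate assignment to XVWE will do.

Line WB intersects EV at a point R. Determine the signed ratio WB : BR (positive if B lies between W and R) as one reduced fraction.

WB:BR = 8

Set X = (0, 0), V = (1, 0), W = (0, 1), E = (3, 1); any affine frame gives the same invariant.
1. B is the centroid of triangle XEV ⇒ B = (4/3, 1/3)
line WB meets EV at R = (3/2, 1/4)
B = W + t·(R−W) with t = 8/9, so WB:BR = 8/9:1/9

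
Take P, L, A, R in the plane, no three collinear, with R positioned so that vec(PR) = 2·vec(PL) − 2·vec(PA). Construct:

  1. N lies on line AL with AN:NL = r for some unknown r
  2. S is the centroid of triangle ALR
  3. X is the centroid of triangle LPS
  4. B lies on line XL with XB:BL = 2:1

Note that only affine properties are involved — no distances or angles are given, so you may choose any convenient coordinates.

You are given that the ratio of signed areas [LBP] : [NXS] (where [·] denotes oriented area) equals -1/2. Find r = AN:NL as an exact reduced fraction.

r = -4

Assign P = (0, 0), L = (1, 0), A = (0, 1), R = (2, -2) — the answer is frame-independent, so this choice is without loss of generality.
1. With AN:NL = r, write λ = r/(r+1) so N = A + λ·(L−A); N is affine-linear in λ
2. S is the centroid of triangle ALR ⇒ S = (1, -1/3)
3. X is the centroid of triangle LPS ⇒ X = (2/3, -1/9)
4. B lies on line XL with XB:BL = 2:1 ⇒ B = (8/9, -1/27)
Every point depending on N is an affine combination of N and λ-independent points, so each such coordinate is linear in λ; the λ² term in each signed area is a multiple of (L−A)×(L−A) = 0, so 2·[LBP] and 2·[NXS] are each linear in λ. Evaluating at λ=0 and λ=1:
  2·[LBP] = -1/27,   2·[NXS] = -1/9·λ + 2/9
So [LBP]:[NXS] = (-1/27) / (-1/9·λ + 2/9). Setting this equal to -1/2:
  -1/27 = -1/2·(-1/9·λ + 2/9)  ⇒  λ = 4/3
Then r = λ/(1−λ) = (4/3)/(-1/3) = -4. Check: with r = -4, N = (4/3, -1/3) and [LBP]:[NXS] = -1/2 as required.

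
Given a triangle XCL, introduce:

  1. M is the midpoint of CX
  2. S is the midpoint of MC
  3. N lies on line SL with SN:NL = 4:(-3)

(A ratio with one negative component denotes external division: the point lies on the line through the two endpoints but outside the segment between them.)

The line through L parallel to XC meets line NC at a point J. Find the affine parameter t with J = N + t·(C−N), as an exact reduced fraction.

t = 3/4

Set X = (0, 0), C = (1, 0), L = (0, 1); any affine frame gives the same invariant.
1. M is the midpoint of CX ⇒ M = (1/2, 0)
2. S is the midpoint of MC ⇒ S = (3/4, 0)
3. N lies on line SL with SN:NL = 4:(-3) ⇒ N = (-9/4, 4)
through L parallel to XC: direction (1, 0); meets NC at J = (3/16, 1)
J = N + t·(C−N) with t = 3/4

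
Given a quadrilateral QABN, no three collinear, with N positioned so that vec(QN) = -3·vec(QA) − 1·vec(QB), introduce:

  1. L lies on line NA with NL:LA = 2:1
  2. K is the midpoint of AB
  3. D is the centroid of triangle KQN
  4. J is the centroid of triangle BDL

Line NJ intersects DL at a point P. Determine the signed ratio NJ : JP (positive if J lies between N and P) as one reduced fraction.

Set Q = (0, 0), A = (1, 0), B = (0, 1), N = (-3, -1); any affine frame gives the same invariant.
1. L lies on line NA with NL:LA = 2:1 ⇒ L = (-1/3, -1/3)
2. K is the midpoint of AB ⇒ K = (1/2, 1/2)
3. D is the centroid of triangle KQN ⇒ D = (-5/6, -1/6)
4. J is the centroid of triangle BDL ⇒ J = (-7/18, 1/6)
line NJ meets DL at P = (-166/165, -6/55)
J = N + t·(P−N) with t = 55/42, so NJ:JP = 55/42:-13/42

NJ:JP = -55/13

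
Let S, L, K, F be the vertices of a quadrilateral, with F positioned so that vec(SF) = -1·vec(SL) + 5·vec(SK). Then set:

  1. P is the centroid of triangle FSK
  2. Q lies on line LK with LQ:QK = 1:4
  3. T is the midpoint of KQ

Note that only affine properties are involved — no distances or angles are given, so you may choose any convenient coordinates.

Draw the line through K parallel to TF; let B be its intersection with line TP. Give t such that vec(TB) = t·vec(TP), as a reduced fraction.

Set S = (0, 0), L = (1, 0), K = (0, 1), F = (-1, 5); any affine frame gives the same invariant.
1. P is the centroid of triangle FSK ⇒ P = (-1/3, 2)
2. Q lies on line LK with LQ:QK = 1:4 ⇒ Q = (4/5, 1/5)
3. T is the midpoint of KQ ⇒ T = (2/5, 3/5)
through K parallel to TF: direction (-7/5, 22/5); meets TP at B = (-28/95, 183/95)
B = T + t·(P−T) with t = 18/19

t = 18/19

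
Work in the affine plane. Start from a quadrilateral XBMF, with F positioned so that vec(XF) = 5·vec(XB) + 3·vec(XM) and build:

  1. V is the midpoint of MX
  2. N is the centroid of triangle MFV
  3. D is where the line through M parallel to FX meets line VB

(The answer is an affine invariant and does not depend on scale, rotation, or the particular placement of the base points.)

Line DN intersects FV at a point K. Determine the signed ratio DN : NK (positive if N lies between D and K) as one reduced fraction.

DN:NK = 19/11

Set X = (0, 0), B = (1, 0), M = (0, 1), F = (5, 3); any affine frame gives the same invariant.
1. V is the midpoint of MX ⇒ V = (0, 1/2)
2. N is the centroid of triangle MFV ⇒ N = (5/3, 3/2)
3. D is where the line through M parallel to FX meets line VB ⇒ D = (-5/11, 8/11)
line DN meets FV at K = (55/19, 37/19)
N = D + t·(K−D) with t = 19/30, so DN:NK = 19/30:11/30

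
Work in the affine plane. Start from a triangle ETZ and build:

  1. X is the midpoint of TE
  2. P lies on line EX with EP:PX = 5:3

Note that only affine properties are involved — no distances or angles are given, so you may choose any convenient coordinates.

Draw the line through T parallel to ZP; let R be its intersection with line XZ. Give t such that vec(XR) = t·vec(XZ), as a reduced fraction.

Set E = (0, 0), T = (1, 0), Z = (0, 1); any affine frame gives the same invariant.
1. X is the midpoint of TE ⇒ X = (1/2, 0)
2. P lies on line EX with EP:PX = 5:3 ⇒ P = (5/16, 0)
through T parallel to ZP: direction (5/16, -1); meets XZ at R = (11/6, -8/3)
R = X + t·(Z−X) with t = -8/3

t = -8/3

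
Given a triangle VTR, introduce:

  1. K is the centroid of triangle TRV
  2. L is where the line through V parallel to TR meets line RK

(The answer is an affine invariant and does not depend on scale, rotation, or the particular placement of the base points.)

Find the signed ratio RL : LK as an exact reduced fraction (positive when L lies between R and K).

Set V = (0, 0), T = (1, 0), R = (0, 1); any affine frame gives the same invariant.
1. K is the centroid of triangle TRV ⇒ K = (1/3, 1/3)
2. L is where the line through V parallel to TR meets line RK ⇒ L = (1, -1)
L = R + t·(K−R) with t = 3, so RL:LK = t:(1−t) = 3:-2

RL:LK = -3/2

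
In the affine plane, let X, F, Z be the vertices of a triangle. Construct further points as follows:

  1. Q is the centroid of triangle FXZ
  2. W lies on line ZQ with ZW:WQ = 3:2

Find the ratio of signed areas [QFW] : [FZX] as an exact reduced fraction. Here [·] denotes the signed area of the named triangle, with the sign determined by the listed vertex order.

Work in coordinates with X = (0, 0), F = (1, 0), Z = (0, 1).
1. Q is the centroid of triangle FXZ ⇒ Q = (1/3, 1/3)
2. W lies on line ZQ with ZW:WQ = 3:2 ⇒ W = (1/5, 3/5)
2·[QFW] = 2/15, 2·[FZX] = 1
[QFW]:[FZX] = 2/15:1 = 2/15

[QFW]:[FZX] = 2/15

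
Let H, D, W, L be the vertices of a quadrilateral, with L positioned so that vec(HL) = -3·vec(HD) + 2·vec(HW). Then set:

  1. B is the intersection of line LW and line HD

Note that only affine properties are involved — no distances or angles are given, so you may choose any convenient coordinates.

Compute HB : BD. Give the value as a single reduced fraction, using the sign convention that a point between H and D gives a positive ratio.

HB:BD = -3/2

Assign H = (0, 0), D = (1, 0), W = (0, 1), L = (-3, 2) — the answer is frame-independent, so this choice is without loss of generality.
1. B is the intersection of line LW and line HD ⇒ B = (3, 0)
B = H + t·(D−H) with t = 3, so HB:BD = t:(1−t) = 3:-2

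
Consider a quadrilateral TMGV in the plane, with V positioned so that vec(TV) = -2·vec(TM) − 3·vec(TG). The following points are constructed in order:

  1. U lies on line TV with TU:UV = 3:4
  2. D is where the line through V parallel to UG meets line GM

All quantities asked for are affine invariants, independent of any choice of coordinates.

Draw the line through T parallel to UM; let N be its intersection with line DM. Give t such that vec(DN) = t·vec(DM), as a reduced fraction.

t = 7/10

Set T = (0, 0), M = (1, 0), G = (0, 1), V = (-2, -3); any affine frame gives the same invariant.
1. U lies on line TV with TU:UV = 3:4 ⇒ U = (-6/7, -9/7)
2. D is where the line through V parallel to UG meets line GM ⇒ D = (-4/11, 15/11)
through T parallel to UM: direction (13/7, 9/7); meets DM at N = (13/22, 9/22)
N = D + t·(M−D) with t = 7/10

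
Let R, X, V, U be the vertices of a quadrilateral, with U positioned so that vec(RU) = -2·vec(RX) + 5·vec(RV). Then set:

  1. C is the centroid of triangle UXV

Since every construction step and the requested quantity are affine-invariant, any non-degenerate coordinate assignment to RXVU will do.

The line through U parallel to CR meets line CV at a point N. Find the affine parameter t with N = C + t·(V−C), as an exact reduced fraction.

Choose coordinates R = (0, 0), X = (1, 0), V = (0, 1), U = (-2, 5).
1. C is the centroid of triangle UXV ⇒ C = (-1/3, 2)
through U parallel to CR: direction (1/3, -2); meets CV at N = (-8/3, 9)
N = C + t·(V−C) with t = -7

t = -7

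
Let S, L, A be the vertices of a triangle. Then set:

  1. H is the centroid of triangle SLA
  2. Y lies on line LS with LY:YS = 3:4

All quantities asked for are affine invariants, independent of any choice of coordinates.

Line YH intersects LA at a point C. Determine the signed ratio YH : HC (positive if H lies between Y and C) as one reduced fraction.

Assign S = (0, 0), L = (1, 0), A = (0, 1) — the answer is frame-independent, so this choice is without loss of generality.
1. H is the centroid of triangle SLA ⇒ H = (1/3, 1/3)
2. Y lies on line LS with LY:YS = 3:4 ⇒ Y = (4/7, 0)
line YH meets LA at C = (-1/2, 3/2)
H = Y + t·(C−Y) with t = 2/9, so YH:HC = 2/9:7/9

YH:HC = 2/7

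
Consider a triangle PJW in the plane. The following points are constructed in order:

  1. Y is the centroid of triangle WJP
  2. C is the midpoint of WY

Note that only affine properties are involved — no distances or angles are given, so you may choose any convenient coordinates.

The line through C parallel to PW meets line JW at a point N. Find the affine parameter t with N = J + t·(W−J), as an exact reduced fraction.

Work in coordinates with P = (0, 0), J = (1, 0), W = (0, 1).
1. Y is the centroid of triangle WJP ⇒ Y = (1/3, 1/3)
2. C is the midpoint of WY ⇒ C = (1/6, 2/3)
through C parallel to PW: direction (0, 1); meets JW at N = (1/6, 5/6)
N = J + t·(W−J) with t = 5/6

t = 5/6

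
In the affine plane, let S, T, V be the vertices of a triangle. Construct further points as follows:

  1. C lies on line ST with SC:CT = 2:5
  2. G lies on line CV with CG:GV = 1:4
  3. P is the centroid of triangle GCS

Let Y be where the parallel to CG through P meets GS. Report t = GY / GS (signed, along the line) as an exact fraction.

Choose coordinates S = (0, 0), T = (1, 0), V = (0, 1).
1. C lies on line ST with SC:CT = 2:5 ⇒ C = (2/7, 0)
2. G lies on line CV with CG:GV = 1:4 ⇒ G = (8/35, 1/5)
3. P is the centroid of triangle GCS ⇒ P = (6/35, 1/15)
through P parallel to CG: direction (-2/35, 1/5); meets GS at Y = (16/105, 2/15)
Y = G + t·(S−G) with t = 1/3

t = 1/3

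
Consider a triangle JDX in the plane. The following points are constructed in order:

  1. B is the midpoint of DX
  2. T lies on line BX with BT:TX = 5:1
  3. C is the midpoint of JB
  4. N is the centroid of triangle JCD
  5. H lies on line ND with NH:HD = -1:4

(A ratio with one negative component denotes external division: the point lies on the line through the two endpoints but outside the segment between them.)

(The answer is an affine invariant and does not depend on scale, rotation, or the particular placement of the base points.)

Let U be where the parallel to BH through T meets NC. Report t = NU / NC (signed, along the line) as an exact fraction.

t = 13/4

Set J = (0, 0), D = (1, 0), X = (0, 1); any affine frame gives the same invariant.
1. B is the midpoint of DX ⇒ B = (1/2, 1/2)
2. T lies on line BX with BT:TX = 5:1 ⇒ T = (1/12, 11/12)
3. C is the midpoint of JB ⇒ C = (1/4, 1/4)
4. N is the centroid of triangle JCD ⇒ N = (5/12, 1/12)
5. H lies on line ND with NH:HD = -1:4 ⇒ H = (2/9, 1/9)
through T parallel to BH: direction (-5/18, -7/18); meets NC at U = (-1/8, 5/8)
U = N + t·(C−N) with t = 13/4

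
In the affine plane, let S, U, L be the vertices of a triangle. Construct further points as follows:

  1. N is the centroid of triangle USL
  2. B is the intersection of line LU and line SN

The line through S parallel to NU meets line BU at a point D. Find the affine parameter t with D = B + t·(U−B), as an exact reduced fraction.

Set S = (0, 0), U = (1, 0), L = (0, 1); any affine frame gives the same invariant.
1. N is the centroid of triangle USL ⇒ N = (1/3, 1/3)
2. B is the intersection of line LU and line SN ⇒ B = (1/2, 1/2)
through S parallel to NU: direction (2/3, -1/3); meets BU at D = (2, -1)
D = B + t·(U−B) with t = 3

t = 3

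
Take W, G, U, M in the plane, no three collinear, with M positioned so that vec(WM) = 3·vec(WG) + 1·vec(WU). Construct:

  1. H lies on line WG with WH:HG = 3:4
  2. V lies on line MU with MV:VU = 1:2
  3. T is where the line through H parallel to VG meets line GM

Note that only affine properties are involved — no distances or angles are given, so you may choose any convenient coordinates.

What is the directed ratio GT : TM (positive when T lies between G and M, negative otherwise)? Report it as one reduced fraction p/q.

Work in coordinates with W = (0, 0), G = (1, 0), U = (0, 1), M = (3, 1).
1. H lies on line WG with WH:HG = 3:4 ⇒ H = (3/7, 0)
2. V lies on line MU with MV:VU = 1:2 ⇒ V = (2, 1)
3. T is where the line through H parallel to VG meets line GM ⇒ T = (-1/7, -4/7)
T = G + t·(M−G) with t = -4/7, so GT:TM = t:(1−t) = -4/7:11/7

GT:TM = -4/11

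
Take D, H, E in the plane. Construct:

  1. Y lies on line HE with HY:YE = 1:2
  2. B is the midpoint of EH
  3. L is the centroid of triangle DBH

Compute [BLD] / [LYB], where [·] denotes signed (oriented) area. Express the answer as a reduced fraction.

Assign D = (0, 0), H = (1, 0), E = (0, 1) — the answer is frame-independent, so this choice is without loss of generality.
1. Y lies on line HE with HY:YE = 1:2 ⇒ Y = (2/3, 1/3)
2. B is the midpoint of EH ⇒ B = (1/2, 1/2)
3. L is the centroid of triangle DBH ⇒ L = (1/2, 1/6)
2·[BLD] = -1/6, 2·[LYB] = 1/18
[BLD]:[LYB] = -1/6:1/18 = -3

[BLD]:[LYB] = -3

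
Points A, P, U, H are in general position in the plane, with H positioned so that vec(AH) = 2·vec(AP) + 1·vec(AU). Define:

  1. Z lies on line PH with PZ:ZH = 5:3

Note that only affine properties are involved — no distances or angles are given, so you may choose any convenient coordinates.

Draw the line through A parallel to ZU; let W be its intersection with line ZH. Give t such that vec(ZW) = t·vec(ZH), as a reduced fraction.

t = -13/6

Work in coordinates with A = (0, 0), P = (1, 0), U = (0, 1), H = (2, 1).
1. Z lies on line PH with PZ:ZH = 5:3 ⇒ Z = (13/8, 5/8)
through A parallel to ZU: direction (-13/8, 3/8); meets ZH at W = (13/16, -3/16)
W = Z + t·(H−Z) with t = -13/6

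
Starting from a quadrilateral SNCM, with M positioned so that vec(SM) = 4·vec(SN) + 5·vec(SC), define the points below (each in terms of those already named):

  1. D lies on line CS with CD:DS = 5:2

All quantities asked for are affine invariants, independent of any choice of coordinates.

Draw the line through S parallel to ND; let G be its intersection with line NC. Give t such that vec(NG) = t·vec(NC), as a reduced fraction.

t = -2/5

Set S = (0, 0), N = (1, 0), C = (0, 1), M = (4, 5); any affine frame gives the same invariant.
1. D lies on line CS with CD:DS = 5:2 ⇒ D = (0, 2/7)
through S parallel to ND: direction (-1, 2/7); meets NC at G = (7/5, -2/5)
G = N + t·(C−N) with t = -2/5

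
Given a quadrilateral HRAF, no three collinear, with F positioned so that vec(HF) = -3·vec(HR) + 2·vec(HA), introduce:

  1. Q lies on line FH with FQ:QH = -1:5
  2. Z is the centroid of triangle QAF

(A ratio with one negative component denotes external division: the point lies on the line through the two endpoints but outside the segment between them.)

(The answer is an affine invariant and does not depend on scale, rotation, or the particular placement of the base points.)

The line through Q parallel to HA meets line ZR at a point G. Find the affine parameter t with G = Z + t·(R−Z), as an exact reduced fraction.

t = -6/13

Set H = (0, 0), R = (1, 0), A = (0, 1), F = (-3, 2); any affine frame gives the same invariant.
1. Q lies on line FH with FQ:QH = -1:5 ⇒ Q = (-15/4, 5/2)
2. Z is the centroid of triangle QAF ⇒ Z = (-9/4, 11/6)
through Q parallel to HA: direction (0, 1); meets ZR at G = (-15/4, 209/78)
G = Z + t·(R−Z) with t = -6/13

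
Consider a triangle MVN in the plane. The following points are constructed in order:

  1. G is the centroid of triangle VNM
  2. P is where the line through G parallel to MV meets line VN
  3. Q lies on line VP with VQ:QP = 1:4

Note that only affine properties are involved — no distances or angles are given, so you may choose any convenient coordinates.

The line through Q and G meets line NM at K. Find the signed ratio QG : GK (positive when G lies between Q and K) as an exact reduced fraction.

Work in coordinates with M = (0, 0), V = (1, 0), N = (0, 1).
1. G is the centroid of triangle VNM ⇒ G = (1/3, 1/3)
2. P is where the line through G parallel to MV meets line VN ⇒ P = (2/3, 1/3)
3. Q lies on line VP with VQ:QP = 1:4 ⇒ Q = (14/15, 1/15)
line QG meets NM at K = (0, 13/27)
G = Q + t·(K−Q) with t = 9/14, so QG:GK = 9/14:5/14

QG:GK = 9/5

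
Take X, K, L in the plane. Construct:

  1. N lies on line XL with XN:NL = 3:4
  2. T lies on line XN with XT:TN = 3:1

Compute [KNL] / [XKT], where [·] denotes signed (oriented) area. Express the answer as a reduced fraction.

[KNL]:[XKT] = -16/9

Choose coordinates X = (0, 0), K = (1, 0), L = (0, 1).
1. N lies on line XL with XN:NL = 3:4 ⇒ N = (0, 3/7)
2. T lies on line XN with XT:TN = 3:1 ⇒ T = (0, 9/28)
2·[KNL] = -4/7, 2·[XKT] = 9/28
[KNL]:[XKT] = -4/7:9/28 = -16/9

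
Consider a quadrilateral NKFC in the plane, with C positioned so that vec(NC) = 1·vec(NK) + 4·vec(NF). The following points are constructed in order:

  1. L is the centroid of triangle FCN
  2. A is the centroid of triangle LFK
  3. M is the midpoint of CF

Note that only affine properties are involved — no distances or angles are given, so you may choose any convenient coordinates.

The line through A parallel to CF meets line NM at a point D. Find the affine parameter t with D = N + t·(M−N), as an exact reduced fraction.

t = -4/9

Set N = (0, 0), K = (1, 0), F = (0, 1), C = (1, 4); any affine frame gives the same invariant.
1. L is the centroid of triangle FCN ⇒ L = (1/3, 5/3)
2. A is the centroid of triangle LFK ⇒ A = (4/9, 8/9)
3. M is the midpoint of CF ⇒ M = (1/2, 5/2)
through A parallel to CF: direction (-1, -3); meets NM at D = (-2/9, -10/9)
D = N + t·(M−N) with t = -4/9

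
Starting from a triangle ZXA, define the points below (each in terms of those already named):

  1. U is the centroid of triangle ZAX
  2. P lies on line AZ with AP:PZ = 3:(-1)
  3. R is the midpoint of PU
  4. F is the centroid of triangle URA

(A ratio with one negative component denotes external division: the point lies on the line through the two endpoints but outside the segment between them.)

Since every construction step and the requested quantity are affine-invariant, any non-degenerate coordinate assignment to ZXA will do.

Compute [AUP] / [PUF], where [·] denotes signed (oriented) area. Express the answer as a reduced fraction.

Assign Z = (0, 0), X = (1, 0), A = (0, 1) — the answer is frame-independent, so this choice is without loss of generality.
1. U is the centroid of triangle ZAX ⇒ U = (1/3, 1/3)
2. P lies on line AZ with AP:PZ = 3:(-1) ⇒ P = (0, -1/2)
3. R is the midpoint of PU ⇒ R = (1/6, -1/12)
4. F is the centroid of triangle URA ⇒ F = (1/6, 5/12)
2·[AUP] = -1/2, 2·[PUF] = 1/6
[AUP]:[PUF] = -1/2:1/6 = -3

[AUP]:[PUF] = -3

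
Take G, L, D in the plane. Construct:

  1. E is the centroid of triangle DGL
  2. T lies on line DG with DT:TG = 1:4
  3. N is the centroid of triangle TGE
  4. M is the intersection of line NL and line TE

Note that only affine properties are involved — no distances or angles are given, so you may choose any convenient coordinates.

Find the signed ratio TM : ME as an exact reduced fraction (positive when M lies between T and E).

TM:ME = -15/2

Choose coordinates G = (0, 0), L = (1, 0), D = (0, 1).
1. E is the centroid of triangle DGL ⇒ E = (1/3, 1/3)
2. T lies on line DG with DT:TG = 1:4 ⇒ T = (0, 4/5)
3. N is the centroid of triangle TGE ⇒ N = (1/9, 17/45)
4. M is the intersection of line NL and line TE ⇒ M = (5/13, 17/65)
M = T + t·(E−T) with t = 15/13, so TM:ME = t:(1−t) = 15/13:-2/13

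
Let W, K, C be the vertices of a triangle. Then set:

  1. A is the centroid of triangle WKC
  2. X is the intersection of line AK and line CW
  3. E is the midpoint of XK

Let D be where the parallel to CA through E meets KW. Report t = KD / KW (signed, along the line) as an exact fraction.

t = 3/8

Work in coordinates with W = (0, 0), K = (1, 0), C = (0, 1).
1. A is the centroid of triangle WKC ⇒ A = (1/3, 1/3)
2. X is the intersection of line AK and line CW ⇒ X = (0, 1/2)
3. E is the midpoint of XK ⇒ E = (1/2, 1/4)
through E parallel to CA: direction (1/3, -2/3); meets KW at D = (5/8, 0)
D = K + t·(W−K) with t = 3/8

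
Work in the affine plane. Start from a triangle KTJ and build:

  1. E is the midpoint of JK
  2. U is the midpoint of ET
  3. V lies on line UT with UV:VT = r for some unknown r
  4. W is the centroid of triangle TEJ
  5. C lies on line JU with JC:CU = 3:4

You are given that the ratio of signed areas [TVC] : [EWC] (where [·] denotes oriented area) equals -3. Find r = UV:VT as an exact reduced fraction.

Work in coordinates with K = (0, 0), T = (1, 0), J = (0, 1).
1. E is the midpoint of JK ⇒ E = (0, 1/2)
2. U is the midpoint of ET ⇒ U = (1/2, 1/4)
3. With UV:VT = r, write λ = r/(r+1) so V = U + λ·(T−U); V is affine-linear in λ
4. W is the centroid of triangle TEJ ⇒ W = (1/3, 1/2)
5. C lies on line JU with JC:CU = 3:4 ⇒ C = (3/14, 19/28)
Every point depending on V is an affine combination of V and λ-independent points, so each such coordinate is linear in λ; the λ² term in each signed area is a multiple of (T−U)×(T−U) = 0, so 2·[TVC] and 2·[EWC] are each linear in λ. Evaluating at λ=0 and λ=1:
  2·[TVC] = 1/7·λ − 1/7,   2·[EWC] = 5/84
So [TVC]:[EWC] = (1/7·λ − 1/7) / (5/84). Setting this equal to -3:
  1/7·λ − 1/7 = -3·(5/84)  ⇒  λ = -1/4
Then r = λ/(1−λ) = (-1/4)/(5/4) = -1/5. Check: with r = -1/5, V = (3/8, 5/16) and [TVC]:[EWC] = -3 as required.

r = -1/5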